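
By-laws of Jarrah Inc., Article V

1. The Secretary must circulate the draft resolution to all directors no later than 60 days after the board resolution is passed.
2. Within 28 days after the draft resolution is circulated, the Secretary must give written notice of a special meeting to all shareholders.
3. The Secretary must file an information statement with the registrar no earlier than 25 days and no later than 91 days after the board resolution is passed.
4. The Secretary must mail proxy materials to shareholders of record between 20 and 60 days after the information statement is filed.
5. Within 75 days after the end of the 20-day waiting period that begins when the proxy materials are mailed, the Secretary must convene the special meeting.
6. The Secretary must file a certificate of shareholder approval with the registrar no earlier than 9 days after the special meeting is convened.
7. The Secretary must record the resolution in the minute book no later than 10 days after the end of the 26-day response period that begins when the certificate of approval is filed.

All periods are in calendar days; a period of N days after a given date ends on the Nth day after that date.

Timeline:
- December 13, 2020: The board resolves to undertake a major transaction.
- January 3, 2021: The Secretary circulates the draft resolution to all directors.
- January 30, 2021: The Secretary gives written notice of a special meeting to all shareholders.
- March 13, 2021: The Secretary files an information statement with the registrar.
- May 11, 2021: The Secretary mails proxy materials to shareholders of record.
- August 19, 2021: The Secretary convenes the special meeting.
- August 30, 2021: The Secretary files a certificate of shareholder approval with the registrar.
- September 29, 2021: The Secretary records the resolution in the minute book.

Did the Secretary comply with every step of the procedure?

No

Step 1 — counting 60 days from December 13, 2020 (when the board resolution is passed) gives a deadline of February 11, 2021; done January 3, 2021 — timely.
Step 2 — counting 28 days from January 3, 2021 (when the draft resolution is circulated) gives a deadline of January 31, 2021; completed January 30, 2021, before the deadline.
Step 3 — 25 and 91 days from December 13, 2020 (when the board resolution is passed) are January 7, 2021 and March 14, 2021 respectively; March 13, 2021 falls inside that range.
Step 4 — 20 and 60 days from March 13, 2021 (when the information statement is filed) are April 2, 2021 and May 12, 2021 respectively; May 11, 2021 falls inside that range.
Step 5 — counting 75 days from May 31, 2021 (end of the 20-day waiting period, which began when the proxy materials are mailed on May 11, 2021) gives a deadline of August 14, 2021; done August 19, 2021 — 5 days late.
The procedure was therefore not followed at step 5.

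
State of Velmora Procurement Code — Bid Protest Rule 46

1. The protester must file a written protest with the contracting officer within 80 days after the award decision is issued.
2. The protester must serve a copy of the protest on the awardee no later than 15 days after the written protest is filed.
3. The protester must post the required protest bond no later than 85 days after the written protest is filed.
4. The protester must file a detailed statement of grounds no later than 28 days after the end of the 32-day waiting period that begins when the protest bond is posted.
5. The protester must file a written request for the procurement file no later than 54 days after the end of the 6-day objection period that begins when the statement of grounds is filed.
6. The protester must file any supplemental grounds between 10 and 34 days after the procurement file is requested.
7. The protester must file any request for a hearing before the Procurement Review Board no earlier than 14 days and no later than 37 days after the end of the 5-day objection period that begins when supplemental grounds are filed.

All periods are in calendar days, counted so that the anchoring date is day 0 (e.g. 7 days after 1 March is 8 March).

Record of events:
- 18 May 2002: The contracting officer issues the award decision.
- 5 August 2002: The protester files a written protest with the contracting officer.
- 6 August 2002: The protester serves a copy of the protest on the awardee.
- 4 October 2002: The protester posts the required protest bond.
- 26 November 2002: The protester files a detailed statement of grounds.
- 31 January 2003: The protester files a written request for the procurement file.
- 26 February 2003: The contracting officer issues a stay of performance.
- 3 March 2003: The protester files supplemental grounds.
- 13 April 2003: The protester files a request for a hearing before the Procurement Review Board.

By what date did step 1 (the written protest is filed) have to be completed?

6 August 2002

Step 1 runs from 18 May 2002, when the award decision is issued. 80 days after 18 May 2002 is 6 August 2002.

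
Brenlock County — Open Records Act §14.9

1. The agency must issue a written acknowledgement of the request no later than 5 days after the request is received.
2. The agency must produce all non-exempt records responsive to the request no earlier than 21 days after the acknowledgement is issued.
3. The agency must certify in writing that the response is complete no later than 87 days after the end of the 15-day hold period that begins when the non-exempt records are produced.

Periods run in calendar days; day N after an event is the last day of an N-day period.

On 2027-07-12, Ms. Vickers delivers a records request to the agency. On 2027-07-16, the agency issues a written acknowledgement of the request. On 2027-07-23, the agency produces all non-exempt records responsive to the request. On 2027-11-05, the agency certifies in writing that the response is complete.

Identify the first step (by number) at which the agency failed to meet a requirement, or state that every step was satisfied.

Step 1: 5 days after 2027-07-12 (when the request is received) is 2027-07-17; done 2027-07-16 — timely.
Step 2: the earliest permitted date is 21 days after 2027-07-16 (when the acknowledgement is issued), i.e. 2027-08-06; 2027-07-23 is 14 days before the earliest permitted date.

Step 2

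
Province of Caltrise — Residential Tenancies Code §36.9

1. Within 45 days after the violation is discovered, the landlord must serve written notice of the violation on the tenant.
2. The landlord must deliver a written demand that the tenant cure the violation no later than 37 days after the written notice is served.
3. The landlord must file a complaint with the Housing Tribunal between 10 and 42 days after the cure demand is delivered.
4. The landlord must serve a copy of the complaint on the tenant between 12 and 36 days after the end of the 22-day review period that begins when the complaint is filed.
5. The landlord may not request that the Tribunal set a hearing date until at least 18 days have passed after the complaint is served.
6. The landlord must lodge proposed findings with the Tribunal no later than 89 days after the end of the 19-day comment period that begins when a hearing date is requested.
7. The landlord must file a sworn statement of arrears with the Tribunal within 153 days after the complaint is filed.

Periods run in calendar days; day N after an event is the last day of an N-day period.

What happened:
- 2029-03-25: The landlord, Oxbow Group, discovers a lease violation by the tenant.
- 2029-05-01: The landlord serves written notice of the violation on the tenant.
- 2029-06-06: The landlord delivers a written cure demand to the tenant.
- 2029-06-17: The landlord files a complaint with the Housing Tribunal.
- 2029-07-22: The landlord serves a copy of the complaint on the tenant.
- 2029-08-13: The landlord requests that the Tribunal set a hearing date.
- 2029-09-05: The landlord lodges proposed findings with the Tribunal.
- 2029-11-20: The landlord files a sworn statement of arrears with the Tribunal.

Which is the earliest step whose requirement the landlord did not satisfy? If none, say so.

Step 7

(1) due by 2029-03-25 + 45 days = 2029-05-09; completed 2029-05-01, before the deadline.
(2) due by 2029-05-01 + 37 days = 2029-06-07; 2029-06-06 is within that limit.
(3) the permitted window runs from 2029-06-06 + 10 = 2029-06-16 to 2029-06-06 + 42 = 2029-07-18; 2029-06-17 falls inside that range.
(4) the permitted window runs from 2029-07-09 + 12 = 2029-07-21 to 2029-07-09 + 36 = 2029-08-14; done 2029-07-22 — within the window.
(5) permitted from 2029-07-22 + 18 days = 2029-08-09 onward; done 2029-08-13, after the minimum wait.
(6) due by 2029-09-01 + 89 days = 2029-11-29; completed 2029-09-05, before the deadline.
(7) due by 2029-06-17 + 153 days = 2029-11-17; done 2029-11-20 — 3 days late.
That is the first point of non-compliance.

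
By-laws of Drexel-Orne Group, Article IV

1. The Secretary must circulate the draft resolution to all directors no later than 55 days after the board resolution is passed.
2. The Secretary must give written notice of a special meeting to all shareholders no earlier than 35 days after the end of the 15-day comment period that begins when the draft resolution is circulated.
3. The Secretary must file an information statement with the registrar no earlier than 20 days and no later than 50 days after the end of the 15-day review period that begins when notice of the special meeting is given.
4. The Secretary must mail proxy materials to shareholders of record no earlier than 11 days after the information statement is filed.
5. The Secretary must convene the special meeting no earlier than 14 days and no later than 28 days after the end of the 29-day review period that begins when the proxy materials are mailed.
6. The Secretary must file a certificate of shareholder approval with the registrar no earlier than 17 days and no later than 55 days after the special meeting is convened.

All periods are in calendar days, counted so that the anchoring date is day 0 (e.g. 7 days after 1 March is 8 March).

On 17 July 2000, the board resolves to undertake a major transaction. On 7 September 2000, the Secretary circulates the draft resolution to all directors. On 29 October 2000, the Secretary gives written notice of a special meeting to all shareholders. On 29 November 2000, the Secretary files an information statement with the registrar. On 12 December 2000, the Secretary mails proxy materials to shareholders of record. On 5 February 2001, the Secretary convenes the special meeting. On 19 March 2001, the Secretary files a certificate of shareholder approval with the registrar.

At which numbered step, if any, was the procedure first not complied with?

Step 1 — counting 55 days from 17 July 2000 (when the board resolution is passed) gives a deadline of 10 September 2000; done 7 September 2000 — timely.
Step 2 — must wait 35 days from 22 September 2000 (end of the 15-day comment period, which began when the draft resolution is circulated on 7 September 2000), so not before 27 October 2000; done 29 October 2000 — permitted.
Step 3 — 20 and 50 days from 13 November 2000 (end of the 15-day review period, which began when notice of the special meeting is given on 29 October 2000) are 3 December 2000 and 2 January 2001 respectively; 29 November 2000 is 4 days too early.

Step 3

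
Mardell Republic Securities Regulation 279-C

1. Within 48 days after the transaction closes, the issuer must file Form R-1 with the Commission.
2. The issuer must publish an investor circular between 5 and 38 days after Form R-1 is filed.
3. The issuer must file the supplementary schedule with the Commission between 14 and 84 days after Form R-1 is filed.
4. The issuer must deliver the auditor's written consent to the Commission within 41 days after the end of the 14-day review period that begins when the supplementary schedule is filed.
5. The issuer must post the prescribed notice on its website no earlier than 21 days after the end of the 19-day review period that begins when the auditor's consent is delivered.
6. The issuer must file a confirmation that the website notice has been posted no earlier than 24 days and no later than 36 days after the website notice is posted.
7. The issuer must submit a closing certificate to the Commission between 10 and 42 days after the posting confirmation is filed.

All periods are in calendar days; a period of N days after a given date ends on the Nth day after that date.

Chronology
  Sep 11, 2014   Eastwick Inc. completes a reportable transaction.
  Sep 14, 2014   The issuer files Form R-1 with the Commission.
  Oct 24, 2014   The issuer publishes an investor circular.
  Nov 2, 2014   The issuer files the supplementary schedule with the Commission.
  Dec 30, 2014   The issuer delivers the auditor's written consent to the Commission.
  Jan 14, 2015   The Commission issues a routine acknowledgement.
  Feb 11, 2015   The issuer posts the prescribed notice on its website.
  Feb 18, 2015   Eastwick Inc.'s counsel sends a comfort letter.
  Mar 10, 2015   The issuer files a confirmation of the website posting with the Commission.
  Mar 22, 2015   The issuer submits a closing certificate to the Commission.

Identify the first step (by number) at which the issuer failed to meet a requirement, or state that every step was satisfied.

Step 2

(1) due by Sep 11, 2014 + 48 days = Oct 29, 2014; Sep 14, 2014 is within that limit.
(2) the permitted window runs from Sep 14, 2014 + 5 = Sep 19, 2014 to Sep 14, 2014 + 38 = Oct 22, 2014; Oct 24, 2014 is 2 days past the end of the window.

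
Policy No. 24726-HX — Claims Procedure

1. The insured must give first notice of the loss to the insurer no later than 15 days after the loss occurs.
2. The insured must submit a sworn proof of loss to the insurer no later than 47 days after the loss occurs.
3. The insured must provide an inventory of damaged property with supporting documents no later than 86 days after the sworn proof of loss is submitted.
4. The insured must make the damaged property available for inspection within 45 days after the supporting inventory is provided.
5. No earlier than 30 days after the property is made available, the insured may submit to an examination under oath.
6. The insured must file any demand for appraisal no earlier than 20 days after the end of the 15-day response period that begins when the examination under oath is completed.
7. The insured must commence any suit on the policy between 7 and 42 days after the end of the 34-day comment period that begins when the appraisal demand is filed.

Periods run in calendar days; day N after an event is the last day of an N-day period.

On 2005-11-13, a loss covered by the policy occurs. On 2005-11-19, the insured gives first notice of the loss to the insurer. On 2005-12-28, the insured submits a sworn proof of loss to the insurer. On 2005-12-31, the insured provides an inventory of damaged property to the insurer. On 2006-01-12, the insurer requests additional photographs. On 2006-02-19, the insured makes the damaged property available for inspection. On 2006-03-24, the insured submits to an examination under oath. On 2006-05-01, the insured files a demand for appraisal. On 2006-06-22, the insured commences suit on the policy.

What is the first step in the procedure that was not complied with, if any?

Step 1: 15 days after 2005-11-13 (when the loss occurs) is 2005-11-28; completed 2005-11-19, before the deadline.
Step 2: 47 days after 2005-11-13 (when the loss occurs) is 2005-12-30; 2005-12-28 is within that limit.
Step 3: 86 days after 2005-12-28 (when the sworn proof of loss is submitted) is 2006-03-24; done 2005-12-31 — timely.
Step 4: 45 days after 2005-12-31 (when the supporting inventory is provided) is 2006-02-14; done 2006-02-19 — 5 days late.
The analysis stops there.

Step 4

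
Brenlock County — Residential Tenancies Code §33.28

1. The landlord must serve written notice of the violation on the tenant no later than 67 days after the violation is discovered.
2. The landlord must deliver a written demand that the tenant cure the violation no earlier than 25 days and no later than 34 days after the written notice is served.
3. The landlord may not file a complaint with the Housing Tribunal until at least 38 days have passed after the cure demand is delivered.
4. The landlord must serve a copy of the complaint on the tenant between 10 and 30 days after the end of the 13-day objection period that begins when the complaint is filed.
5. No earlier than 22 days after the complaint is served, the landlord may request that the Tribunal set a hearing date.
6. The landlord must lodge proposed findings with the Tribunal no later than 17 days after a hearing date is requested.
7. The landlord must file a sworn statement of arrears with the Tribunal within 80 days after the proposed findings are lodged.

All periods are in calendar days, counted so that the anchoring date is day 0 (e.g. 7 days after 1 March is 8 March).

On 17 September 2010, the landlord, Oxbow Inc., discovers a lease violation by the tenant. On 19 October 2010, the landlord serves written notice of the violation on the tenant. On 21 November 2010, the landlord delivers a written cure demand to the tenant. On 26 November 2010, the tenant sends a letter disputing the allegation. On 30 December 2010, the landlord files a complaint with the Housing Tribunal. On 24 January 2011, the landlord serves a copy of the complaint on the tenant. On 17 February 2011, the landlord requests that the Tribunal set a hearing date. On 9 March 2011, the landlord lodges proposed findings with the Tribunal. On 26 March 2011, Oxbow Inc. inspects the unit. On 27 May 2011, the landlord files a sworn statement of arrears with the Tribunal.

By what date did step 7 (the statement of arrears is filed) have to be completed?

Step 7 runs from 9 March 2011, when the proposed findings are lodged. 80 days after 9 March 2011 is 28 May 2011.

28 May 2011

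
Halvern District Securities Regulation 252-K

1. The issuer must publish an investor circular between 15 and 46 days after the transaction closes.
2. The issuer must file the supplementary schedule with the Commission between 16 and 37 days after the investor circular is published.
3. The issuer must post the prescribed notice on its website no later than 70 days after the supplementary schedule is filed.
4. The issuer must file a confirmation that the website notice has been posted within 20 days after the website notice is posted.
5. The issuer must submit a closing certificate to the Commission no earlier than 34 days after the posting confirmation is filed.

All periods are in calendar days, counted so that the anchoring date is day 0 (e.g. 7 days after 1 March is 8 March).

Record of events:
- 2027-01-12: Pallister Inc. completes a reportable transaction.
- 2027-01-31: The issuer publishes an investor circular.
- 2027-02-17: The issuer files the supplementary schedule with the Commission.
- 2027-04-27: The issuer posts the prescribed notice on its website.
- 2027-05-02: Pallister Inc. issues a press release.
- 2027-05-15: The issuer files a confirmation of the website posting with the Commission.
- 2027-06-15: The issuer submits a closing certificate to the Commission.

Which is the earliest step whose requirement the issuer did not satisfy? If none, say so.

(1) the permitted window runs from 2027-01-12 + 15 = 2027-01-27 to 2027-01-12 + 46 = 2027-02-27; done 2027-01-31 — within the window.
(2) the permitted window runs from 2027-01-31 + 16 = 2027-02-16 to 2027-01-31 + 37 = 2027-03-09; 2027-02-17 falls inside that range.
(3) due by 2027-02-17 + 70 days = 2027-04-28; completed 2027-04-27, before the deadline.
(4) due by 2027-04-27 + 20 days = 2027-05-17; 2027-05-15 is within that limit.
(5) permitted from 2027-05-15 + 34 days = 2027-06-18 onward; acted on 2027-06-15, 3 days prematurely.
No need to go further; step 5 was not satisfied.

Step 5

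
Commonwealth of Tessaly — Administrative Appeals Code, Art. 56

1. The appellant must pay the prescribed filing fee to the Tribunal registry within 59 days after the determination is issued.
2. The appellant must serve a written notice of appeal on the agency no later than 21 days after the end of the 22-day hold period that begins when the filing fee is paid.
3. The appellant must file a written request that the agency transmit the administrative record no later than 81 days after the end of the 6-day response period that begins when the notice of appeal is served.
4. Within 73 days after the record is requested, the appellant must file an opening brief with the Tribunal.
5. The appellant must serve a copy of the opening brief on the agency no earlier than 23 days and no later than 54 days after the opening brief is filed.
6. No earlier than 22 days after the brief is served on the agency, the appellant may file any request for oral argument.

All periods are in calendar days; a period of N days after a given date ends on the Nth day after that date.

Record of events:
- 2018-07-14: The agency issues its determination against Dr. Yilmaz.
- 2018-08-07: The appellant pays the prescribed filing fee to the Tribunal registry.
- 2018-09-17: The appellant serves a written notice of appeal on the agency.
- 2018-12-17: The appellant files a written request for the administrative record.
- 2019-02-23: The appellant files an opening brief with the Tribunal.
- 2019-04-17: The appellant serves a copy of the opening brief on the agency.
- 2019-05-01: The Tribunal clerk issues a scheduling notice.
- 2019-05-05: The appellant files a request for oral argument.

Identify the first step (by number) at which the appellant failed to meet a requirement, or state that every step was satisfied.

(1) due by 2018-07-14 + 59 days = 2018-09-11; done 2018-08-07 — timely.
(2) due by 2018-08-29 + 21 days = 2018-09-19; 2018-09-17 is within that limit.
(3) due by 2018-09-23 + 81 days = 2018-12-13; not done until 2018-12-17, 4 days after the deadline.
The analysis stops there.

Step 3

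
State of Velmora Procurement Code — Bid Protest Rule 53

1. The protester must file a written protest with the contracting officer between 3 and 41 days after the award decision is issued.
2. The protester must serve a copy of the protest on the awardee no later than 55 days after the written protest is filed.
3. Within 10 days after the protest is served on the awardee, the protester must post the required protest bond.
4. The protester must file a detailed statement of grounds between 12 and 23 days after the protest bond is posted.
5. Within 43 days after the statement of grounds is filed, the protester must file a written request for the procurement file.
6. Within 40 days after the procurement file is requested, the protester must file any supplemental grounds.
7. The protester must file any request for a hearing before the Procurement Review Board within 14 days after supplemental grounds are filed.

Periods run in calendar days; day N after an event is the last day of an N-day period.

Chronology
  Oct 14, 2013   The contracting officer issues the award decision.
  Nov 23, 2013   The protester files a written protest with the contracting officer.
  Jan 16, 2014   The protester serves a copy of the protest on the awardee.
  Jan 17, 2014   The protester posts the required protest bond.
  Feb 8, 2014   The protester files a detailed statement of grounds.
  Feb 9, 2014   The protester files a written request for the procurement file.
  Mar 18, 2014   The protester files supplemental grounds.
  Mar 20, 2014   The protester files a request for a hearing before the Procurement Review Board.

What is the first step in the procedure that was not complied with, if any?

Step 1: the window is 3–41 days after Oct 14, 2013 (when the award decision is issued), so Oct 17, 2013 through Nov 24, 2013; done Nov 23, 2013 — within the window.
Step 2: 55 days after Nov 23, 2013 (when the written protest is filed) is Jan 17, 2014; completed Jan 16, 2014, before the deadline.
Step 3: 10 days after Jan 16, 2014 (when the protest is served on the awardee) is Jan 26, 2014; done Jan 17, 2014 — timely.
Step 4: the window is 12–23 days after Jan 17, 2014 (when the protest bond is posted), so Jan 29, 2014 through Feb 9, 2014; done Feb 8, 2014 — within the window.
Step 5: 43 days after Feb 8, 2014 (when the statement of grounds is filed) is Mar 23, 2014; completed Feb 9, 2014, before the deadline.
Step 6: 40 days after Feb 9, 2014 (when the procurement file is requested) is Mar 21, 2014; Mar 18, 2014 is within that limit.
Step 7: 14 days after Mar 18, 2014 (when supplemental grounds are filed) is Apr 1, 2014; done Mar 20, 2014 — timely.

None — every step was satisfied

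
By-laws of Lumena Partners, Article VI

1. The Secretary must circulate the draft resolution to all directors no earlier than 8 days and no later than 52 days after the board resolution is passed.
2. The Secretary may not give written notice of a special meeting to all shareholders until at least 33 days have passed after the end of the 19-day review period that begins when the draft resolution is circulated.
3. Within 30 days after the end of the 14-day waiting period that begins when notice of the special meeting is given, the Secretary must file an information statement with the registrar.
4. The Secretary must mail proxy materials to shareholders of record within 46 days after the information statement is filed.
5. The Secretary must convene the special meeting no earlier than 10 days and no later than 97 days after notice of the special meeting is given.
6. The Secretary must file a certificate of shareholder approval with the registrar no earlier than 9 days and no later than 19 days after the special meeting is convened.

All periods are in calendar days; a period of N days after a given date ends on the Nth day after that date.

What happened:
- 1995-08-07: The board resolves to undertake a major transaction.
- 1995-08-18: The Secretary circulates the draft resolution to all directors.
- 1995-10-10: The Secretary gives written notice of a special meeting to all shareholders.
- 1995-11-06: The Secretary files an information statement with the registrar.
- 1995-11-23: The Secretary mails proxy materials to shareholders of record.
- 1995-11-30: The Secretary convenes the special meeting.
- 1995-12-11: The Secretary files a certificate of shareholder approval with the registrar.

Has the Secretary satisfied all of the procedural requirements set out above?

Step 1 — 8 and 52 days from 1995-08-07 (when the board resolution is passed) are 1995-08-15 and 1995-09-28 respectively; done 1995-08-18 — within the window.
Step 2 — must wait 33 days from 1995-09-06 (end of the 19-day review period, which began when the draft resolution is circulated on 1995-08-18), so not before 1995-10-09; 1995-10-10 is on or after that date.
Step 3 — counting 30 days from 1995-10-24 (end of the 14-day waiting period, which began when notice of the special meeting is given on 1995-10-10) gives a deadline of 1995-11-23; done 1995-11-06 — timely.
Step 4 — counting 46 days from 1995-11-06 (when the information statement is filed) gives a deadline of 1995-12-22; 1995-11-23 is within that limit.
Step 5 — 10 and 97 days from 1995-10-10 (when notice of the special meeting is given) are 1995-10-20 and 1996-01-15 respectively; 1995-11-30 falls inside that range.
Step 6 — 9 and 19 days from 1995-11-30 (when the special meeting is convened) are 1995-12-09 and 1995-12-19 respectively; 1995-12-11 falls inside that range.

Yes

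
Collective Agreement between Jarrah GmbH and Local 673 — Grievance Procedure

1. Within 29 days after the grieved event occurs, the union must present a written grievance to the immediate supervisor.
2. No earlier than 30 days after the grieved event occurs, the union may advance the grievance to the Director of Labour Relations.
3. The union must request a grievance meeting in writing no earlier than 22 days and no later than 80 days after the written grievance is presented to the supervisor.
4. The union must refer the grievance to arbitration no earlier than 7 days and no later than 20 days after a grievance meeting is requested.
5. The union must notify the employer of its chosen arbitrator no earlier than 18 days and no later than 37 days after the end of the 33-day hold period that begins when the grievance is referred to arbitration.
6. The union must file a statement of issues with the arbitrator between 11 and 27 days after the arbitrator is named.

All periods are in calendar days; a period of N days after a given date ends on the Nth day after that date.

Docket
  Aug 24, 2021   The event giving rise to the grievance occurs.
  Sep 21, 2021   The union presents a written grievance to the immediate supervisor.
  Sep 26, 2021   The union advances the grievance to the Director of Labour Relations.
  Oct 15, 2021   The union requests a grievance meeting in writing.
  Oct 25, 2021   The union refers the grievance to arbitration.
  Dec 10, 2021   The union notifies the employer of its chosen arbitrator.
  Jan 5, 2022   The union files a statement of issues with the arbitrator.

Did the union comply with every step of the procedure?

Step 1 — counting 29 days from Aug 24, 2021 (when the grieved event occurs) gives a deadline of Sep 22, 2021; Sep 21, 2021 is within that limit.
Step 2 — must wait 30 days from Aug 24, 2021 (when the grieved event occurs), so not before Sep 23, 2021; done Sep 26, 2021 — permitted.
Step 3 — 22 and 80 days from Sep 21, 2021 (when the written grievance is presented to the supervisor) are Oct 13, 2021 and Dec 10, 2021 respectively; done Oct 15, 2021, which is between those dates.
Step 4 — 7 and 20 days from Oct 15, 2021 (when a grievance meeting is requested) are Oct 22, 2021 and Nov 4, 2021 respectively; done Oct 25, 2021 — within the window.
Step 5 — 18 and 37 days from Nov 27, 2021 (end of the 33-day hold period, which began when the grievance is referred to arbitration on Oct 25, 2021) are Dec 15, 2021 and Jan 3, 2022 respectively; Dec 10, 2021 is 5 days too early.
The procedure was therefore not followed at step 5.

No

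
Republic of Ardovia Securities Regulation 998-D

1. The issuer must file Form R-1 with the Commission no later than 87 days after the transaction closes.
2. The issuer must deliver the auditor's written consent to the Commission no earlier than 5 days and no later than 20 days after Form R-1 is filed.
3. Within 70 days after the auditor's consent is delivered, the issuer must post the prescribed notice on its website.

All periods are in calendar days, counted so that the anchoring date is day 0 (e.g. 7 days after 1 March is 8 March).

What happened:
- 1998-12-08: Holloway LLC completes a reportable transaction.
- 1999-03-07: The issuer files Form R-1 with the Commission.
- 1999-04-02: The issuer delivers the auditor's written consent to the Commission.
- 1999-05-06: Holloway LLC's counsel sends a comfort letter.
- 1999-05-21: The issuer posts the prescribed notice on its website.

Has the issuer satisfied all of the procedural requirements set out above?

No

Step 1 — counting 87 days from 1998-12-08 (when the transaction closes) gives a deadline of 1999-03-05; done 1999-03-07 — 2 days late.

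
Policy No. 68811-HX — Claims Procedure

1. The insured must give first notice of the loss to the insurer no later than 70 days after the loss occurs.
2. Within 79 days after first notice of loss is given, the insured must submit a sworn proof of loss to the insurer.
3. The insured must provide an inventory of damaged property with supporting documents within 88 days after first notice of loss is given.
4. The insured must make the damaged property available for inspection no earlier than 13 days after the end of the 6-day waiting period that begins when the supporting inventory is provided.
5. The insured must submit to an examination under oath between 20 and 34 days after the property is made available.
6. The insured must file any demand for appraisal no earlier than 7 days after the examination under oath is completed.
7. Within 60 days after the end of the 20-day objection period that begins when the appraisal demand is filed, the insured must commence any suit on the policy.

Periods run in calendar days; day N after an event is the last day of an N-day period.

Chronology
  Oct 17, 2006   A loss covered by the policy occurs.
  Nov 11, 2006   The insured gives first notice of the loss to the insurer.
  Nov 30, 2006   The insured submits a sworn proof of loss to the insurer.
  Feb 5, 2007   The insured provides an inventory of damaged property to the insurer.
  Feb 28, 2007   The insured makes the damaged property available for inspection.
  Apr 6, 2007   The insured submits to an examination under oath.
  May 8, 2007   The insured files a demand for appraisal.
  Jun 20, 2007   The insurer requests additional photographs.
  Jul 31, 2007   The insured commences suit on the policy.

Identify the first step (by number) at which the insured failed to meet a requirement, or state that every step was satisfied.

Step 5

Step 1: 70 days after Oct 17, 2006 (when the loss occurs) is Dec 26, 2006; Nov 11, 2006 is within that limit.
Step 2: 79 days after Nov 11, 2006 (when first notice of loss is given) is Jan 29, 2007; done Nov 30, 2006 — timely.
Step 3: 88 days after Nov 11, 2006 (when first notice of loss is given) is Feb 7, 2007; done Feb 5, 2007 — timely.
Step 4: the earliest permitted date is 13 days after Feb 11, 2007 (end of the 6-day waiting period, which began when the supporting inventory is provided on Feb 5, 2007), i.e. Feb 24, 2007; done Feb 28, 2007, after the minimum wait.
Step 5: the window is 20–34 days after Feb 28, 2007 (when the property is made available), so Mar 20, 2007 through Apr 3, 2007; Apr 6, 2007 is 3 days past the end of the window.
That is the first point of non-compliance.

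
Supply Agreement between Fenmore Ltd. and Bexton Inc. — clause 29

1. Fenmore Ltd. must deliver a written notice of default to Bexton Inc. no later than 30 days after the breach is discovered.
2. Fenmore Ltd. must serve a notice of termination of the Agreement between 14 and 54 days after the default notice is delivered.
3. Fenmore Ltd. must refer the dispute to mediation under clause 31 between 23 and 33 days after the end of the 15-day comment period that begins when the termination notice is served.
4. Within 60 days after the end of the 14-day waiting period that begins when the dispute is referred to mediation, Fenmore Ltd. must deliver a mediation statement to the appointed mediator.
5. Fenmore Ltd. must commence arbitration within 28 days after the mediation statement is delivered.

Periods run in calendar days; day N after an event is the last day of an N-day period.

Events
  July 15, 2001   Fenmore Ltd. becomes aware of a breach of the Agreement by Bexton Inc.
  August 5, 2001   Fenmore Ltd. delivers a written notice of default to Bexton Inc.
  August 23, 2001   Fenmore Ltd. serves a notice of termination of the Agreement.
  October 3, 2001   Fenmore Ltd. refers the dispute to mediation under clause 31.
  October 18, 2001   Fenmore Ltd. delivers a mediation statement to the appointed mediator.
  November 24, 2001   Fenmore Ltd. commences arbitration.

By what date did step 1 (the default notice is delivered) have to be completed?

Step 1 runs from July 15, 2001, when the breach is discovered. 30 days after July 15, 2001 is August 14, 2001.

August 14, 2001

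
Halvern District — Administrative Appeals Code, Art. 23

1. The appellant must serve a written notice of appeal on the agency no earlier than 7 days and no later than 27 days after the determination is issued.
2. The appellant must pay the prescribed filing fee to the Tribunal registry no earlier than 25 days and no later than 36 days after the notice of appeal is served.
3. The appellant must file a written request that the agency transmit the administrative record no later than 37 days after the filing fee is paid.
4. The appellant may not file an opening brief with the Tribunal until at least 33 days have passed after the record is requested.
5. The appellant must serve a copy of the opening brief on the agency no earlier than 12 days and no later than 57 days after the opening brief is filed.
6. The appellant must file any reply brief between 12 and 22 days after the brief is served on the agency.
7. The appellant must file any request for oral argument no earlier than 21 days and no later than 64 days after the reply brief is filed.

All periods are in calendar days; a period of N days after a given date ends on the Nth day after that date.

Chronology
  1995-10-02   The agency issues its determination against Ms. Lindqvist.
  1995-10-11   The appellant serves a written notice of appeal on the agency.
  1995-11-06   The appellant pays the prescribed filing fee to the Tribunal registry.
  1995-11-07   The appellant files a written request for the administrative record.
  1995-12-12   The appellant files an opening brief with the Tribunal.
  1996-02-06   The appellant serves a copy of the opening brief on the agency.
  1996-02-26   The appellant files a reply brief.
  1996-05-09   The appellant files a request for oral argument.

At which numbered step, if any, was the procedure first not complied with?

Step 7

Step 1: the window is 7–27 days after 1995-10-02 (when the determination is issued), so 1995-10-09 through 1995-10-29; done 1995-10-11 — within the window.
Step 2: the window is 25–36 days after 1995-10-11 (when the notice of appeal is served), so 1995-11-05 through 1995-11-16; 1995-11-06 falls inside that range.
Step 3: 37 days after 1995-11-06 (when the filing fee is paid) is 1995-12-13; 1995-11-07 is within that limit.
Step 4: the earliest permitted date is 33 days after 1995-11-07 (when the record is requested), i.e. 1995-12-10; done 1995-12-12 — permitted.
Step 5: the window is 12–57 days after 1995-12-12 (when the opening brief is filed), so 1995-12-24 through 1996-02-07; 1996-02-06 falls inside that range.
Step 6: the window is 12–22 days after 1996-02-06 (when the brief is served on the agency), so 1996-02-18 through 1996-02-28; done 1996-02-26 — within the window.
Step 7: the window is 21–64 days after 1996-02-26 (when the reply brief is filed), so 1996-03-18 through 1996-04-30; done 1996-05-09 — 9 days after the window closed.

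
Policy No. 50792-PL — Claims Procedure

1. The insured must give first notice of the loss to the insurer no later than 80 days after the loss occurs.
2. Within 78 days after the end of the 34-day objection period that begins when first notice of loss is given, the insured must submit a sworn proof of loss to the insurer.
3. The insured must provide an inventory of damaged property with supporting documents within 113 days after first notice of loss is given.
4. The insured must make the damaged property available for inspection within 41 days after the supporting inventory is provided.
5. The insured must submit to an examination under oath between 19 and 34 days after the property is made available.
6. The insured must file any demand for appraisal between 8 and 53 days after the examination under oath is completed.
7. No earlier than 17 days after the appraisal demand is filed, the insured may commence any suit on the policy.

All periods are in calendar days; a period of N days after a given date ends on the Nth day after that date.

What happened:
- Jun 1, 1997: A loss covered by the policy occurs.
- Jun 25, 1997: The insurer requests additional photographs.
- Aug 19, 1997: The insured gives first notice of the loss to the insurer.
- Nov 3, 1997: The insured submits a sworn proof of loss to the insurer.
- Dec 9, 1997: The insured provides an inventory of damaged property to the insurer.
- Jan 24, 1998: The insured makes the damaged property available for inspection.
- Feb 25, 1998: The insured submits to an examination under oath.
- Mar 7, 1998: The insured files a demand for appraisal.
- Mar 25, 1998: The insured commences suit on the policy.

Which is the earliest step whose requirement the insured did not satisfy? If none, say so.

Step 4

Step 1 — counting 80 days from Jun 1, 1997 (when the loss occurs) gives a deadline of Aug 20, 1997; completed Aug 19, 1997, before the deadline.
Step 2 — counting 78 days from Sep 22, 1997 (end of the 34-day objection period, which began when first notice of loss is given on Aug 19, 1997) gives a deadline of Dec 9, 1997; Nov 3, 1997 is within that limit.
Step 3 — counting 113 days from Aug 19, 1997 (when first notice of loss is given) gives a deadline of Dec 10, 1997; completed Dec 9, 1997, before the deadline.
Step 4 — counting 41 days from Dec 9, 1997 (when the supporting inventory is provided) gives a deadline of Jan 19, 1998; not done until Jan 24, 1998, 5 days after the deadline.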